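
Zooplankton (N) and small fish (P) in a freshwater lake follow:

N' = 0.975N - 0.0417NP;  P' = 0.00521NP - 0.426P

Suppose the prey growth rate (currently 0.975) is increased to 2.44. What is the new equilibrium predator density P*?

At the interior fixed point, setting dN/dt = 0 with N > 0 fixes P* = (prey growth rate)/(NP coefficient) — independent of the other coefficients.
With the change, P* = 2.44/0.0417 = 58.5; it rises from 23.4.

P* ≈ 58.5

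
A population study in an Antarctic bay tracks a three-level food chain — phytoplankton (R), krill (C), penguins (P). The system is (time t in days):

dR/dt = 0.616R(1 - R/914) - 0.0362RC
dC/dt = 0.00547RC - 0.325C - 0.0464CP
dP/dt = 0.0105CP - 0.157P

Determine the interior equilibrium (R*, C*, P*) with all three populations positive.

From dP/dt = 0: 0.0105C* = 0.157, so C* = 15.
From dR/dt = 0: 0.616(1 - R*/914) = 0.0362·15, giving R* = 914·(1 - 0.879) = 111.
From dC/dt = 0: 0.00547·111 - 0.325 = 0.0464P*, so P* = 0.281/0.0464 = 6.07.

R* ≈ 111, C* ≈ 15, P* ≈ 6.07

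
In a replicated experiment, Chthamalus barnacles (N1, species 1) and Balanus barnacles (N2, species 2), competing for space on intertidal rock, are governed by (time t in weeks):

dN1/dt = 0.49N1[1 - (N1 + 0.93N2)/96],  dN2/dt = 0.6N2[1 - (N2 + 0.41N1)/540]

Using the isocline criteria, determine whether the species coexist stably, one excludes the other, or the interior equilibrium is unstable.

Compare the nullcline intercepts: K1/α12 = 96/0.93 = 103 < K2 = 540; K2/α21 = 540/0.41 = 1320 > K1 = 96.
Since the inequalities point opposite ways, species 2 can invade but species 1 cannot.

species 2 excludes species 1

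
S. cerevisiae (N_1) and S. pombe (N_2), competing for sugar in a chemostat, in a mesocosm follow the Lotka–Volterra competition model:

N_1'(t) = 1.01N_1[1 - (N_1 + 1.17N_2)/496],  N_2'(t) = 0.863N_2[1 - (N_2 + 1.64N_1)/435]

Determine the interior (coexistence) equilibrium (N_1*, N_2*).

Setting both brackets to zero gives the nullclines N_1 + 1.17N_2 = 496 and 1.64N_1 + N_2 = 435.
Substituting N_2 = 435 - 1.64N_1 into the first: N_1(1 - 1.17·1.64) = 496 - 1.17·435.
So N_1* = -12.9/-0.919 = 14.1, and then N_2* = 435 - 1.64·14.1 = 412.

N_1* ≈ 14.1, N_2* ≈ 412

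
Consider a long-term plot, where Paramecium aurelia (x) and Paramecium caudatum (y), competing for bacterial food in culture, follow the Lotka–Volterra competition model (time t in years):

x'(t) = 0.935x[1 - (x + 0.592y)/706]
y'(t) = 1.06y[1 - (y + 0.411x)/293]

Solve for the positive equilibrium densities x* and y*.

Setting both brackets to zero gives the nullclines x + 0.592y = 706 and 0.411x + y = 293.
Substituting y = 293 - 0.411x into the first: x(1 - 0.592·0.411) = 706 - 0.592·293.
So x* = 533/0.757 = 704, and then y* = 293 - 0.411·704 = 3.75.

x* ≈ 704, y* ≈ 3.75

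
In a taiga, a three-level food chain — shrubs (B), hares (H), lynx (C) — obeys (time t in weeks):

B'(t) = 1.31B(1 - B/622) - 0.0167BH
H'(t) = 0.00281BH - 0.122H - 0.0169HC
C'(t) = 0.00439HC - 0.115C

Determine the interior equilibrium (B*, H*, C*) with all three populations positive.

B* ≈ 414, H* ≈ 26.2, C* ≈ 61.7

From dC/dt = 0: 0.00439H* = 0.115, so H* = 26.2.
From dB/dt = 0: 1.31(1 - B*/622) = 0.0167·26.2, giving B* = 622·(1 - 0.334) = 414.
From dH/dt = 0: 0.00281·414 - 0.122 = 0.0169C*, so C* = 1.04/0.0169 = 61.7.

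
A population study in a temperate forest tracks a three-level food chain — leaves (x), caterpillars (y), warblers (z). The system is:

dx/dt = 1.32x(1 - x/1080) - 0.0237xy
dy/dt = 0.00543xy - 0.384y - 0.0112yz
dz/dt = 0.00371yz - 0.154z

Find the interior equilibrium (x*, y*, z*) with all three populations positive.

x* ≈ 275, y* ≈ 41.5, z* ≈ 99.1

From dz/dt = 0: 0.00371y* = 0.154, so y* = 41.5.
From dx/dt = 0: 1.32(1 - x*/1080) = 0.0237·41.5, giving x* = 1080·(1 - 0.745) = 275.
From dy/dt = 0: 0.00543·275 - 0.384 = 0.0112z*, so z* = 1.11/0.0112 = 99.1.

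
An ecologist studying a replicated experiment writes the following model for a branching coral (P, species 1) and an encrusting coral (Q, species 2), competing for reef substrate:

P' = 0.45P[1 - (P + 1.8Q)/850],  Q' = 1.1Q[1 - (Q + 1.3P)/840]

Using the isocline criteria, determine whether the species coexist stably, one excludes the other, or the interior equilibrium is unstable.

unstable coexistence (outcome depends on initial conditions)

Compare the nullcline intercepts: K1/α12 = 850/1.8 = 472 < K2 = 840; K2/α21 = 840/1.3 = 646 < K1 = 850.
Since both are reversed, neither can invade when rare; the interior point is a saddle.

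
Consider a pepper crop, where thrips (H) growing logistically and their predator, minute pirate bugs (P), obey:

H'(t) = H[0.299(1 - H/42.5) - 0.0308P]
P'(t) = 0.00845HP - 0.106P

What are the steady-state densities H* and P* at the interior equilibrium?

H* ≈ 12.5, P* ≈ 6.84

From dP/dt = 0 with P > 0: 0.00845H* = 0.106, so H* = 12.5.
Substitute into dH/dt = 0: 0.299(1 - 12.5/42.5) = 0.0308P*.
The bracket is 0.705, giving P* = 0.211/0.0308 = 6.84.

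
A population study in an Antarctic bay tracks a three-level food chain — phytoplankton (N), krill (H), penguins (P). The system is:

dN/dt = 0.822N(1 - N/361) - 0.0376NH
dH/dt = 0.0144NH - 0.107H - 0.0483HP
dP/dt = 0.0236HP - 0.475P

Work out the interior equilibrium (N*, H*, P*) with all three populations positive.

From dP/dt = 0: 0.0236H* = 0.475, so H* = 20.1.
From dN/dt = 0: 0.822(1 - N*/361) = 0.0376·20.1, giving N* = 361·(1 - 0.921) = 28.6.
From dH/dt = 0: 0.0144·28.6 - 0.107 = 0.0483P*, so P* = 0.305/0.0483 = 6.32.

N* ≈ 28.6, H* ≈ 20.1, P* ≈ 6.32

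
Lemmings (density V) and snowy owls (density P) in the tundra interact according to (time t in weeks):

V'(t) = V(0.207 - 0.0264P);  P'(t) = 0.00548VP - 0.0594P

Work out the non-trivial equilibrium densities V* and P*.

Set dP/dt = 0 with P > 0: 0.00548V - 0.0594 = 0, so V* = 0.0594/0.00548 = 10.8.
Set dV/dt = 0 with V > 0: 0.207 - 0.0264P = 0, so P* = 0.207/0.0264 = 7.84.

V* ≈ 10.8, P* ≈ 7.84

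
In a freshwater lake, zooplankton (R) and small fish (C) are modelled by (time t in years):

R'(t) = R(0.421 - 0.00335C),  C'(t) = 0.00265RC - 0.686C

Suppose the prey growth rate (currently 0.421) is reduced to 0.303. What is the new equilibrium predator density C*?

At the interior fixed point, setting dR/dt = 0 with R > 0 fixes C* = (prey growth rate)/(RC coefficient) — independent of the other coefficients.
With the change, C* = 0.303/0.00335 = 90.4; it falls from 126.

C* ≈ 90.4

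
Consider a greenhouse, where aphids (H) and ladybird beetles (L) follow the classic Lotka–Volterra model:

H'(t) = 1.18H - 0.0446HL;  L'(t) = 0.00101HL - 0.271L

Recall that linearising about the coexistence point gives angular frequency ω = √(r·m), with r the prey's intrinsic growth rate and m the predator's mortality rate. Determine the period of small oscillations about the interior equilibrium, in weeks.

Here r = 1.18 and m = 0.271, so r·m = 0.32.
ω = √0.32 = 0.565 per week, hence T = 2π/ω ≈ 11.1 weeks.

T ≈ 11.1 weeks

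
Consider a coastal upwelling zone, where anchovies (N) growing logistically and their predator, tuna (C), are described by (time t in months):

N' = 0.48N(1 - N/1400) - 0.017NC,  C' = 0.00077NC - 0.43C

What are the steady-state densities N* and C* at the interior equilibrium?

From dC/dt = 0 with C > 0: 0.00077N* = 0.43, so N* = 558.
Substitute into dN/dt = 0: 0.48(1 - 558/1400) = 0.017C*.
The bracket is 0.601, giving C* = 0.289/0.017 = 17.

N* ≈ 558, C* ≈ 17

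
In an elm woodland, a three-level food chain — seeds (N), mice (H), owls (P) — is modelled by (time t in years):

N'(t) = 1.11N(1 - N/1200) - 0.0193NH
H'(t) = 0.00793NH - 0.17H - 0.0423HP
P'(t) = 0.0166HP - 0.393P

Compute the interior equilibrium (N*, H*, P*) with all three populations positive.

N* ≈ 706, H* ≈ 23.7, P* ≈ 128

From dP/dt = 0: 0.0166H* = 0.393, so H* = 23.7.
From dN/dt = 0: 1.11(1 - N*/1200) = 0.0193·23.7, giving N* = 1200·(1 - 0.412) = 706.
From dH/dt = 0: 0.00793·706 - 0.17 = 0.0423P*, so P* = 5.43/0.0423 = 128.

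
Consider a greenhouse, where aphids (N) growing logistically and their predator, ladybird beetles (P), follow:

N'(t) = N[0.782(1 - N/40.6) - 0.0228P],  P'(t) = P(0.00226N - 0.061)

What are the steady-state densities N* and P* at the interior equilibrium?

From dP/dt = 0 with P > 0: 0.00226N* = 0.061, so N* = 27.
Substitute into dN/dt = 0: 0.782(1 - 27/40.6) = 0.0228P*.
The bracket is 0.335, giving P* = 0.262/0.0228 = 11.5.

N* ≈ 27, P* ≈ 11.5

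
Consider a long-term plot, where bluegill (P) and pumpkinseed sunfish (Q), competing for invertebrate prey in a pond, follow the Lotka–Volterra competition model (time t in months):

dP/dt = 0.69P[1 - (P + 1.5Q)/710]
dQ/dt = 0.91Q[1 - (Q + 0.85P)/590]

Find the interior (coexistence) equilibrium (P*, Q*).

Setting both brackets to zero gives the nullclines P + 1.5Q = 710 and 0.85P + Q = 590.
Substituting Q = 590 - 0.85P into the first: P(1 - 1.5·0.85) = 710 - 1.5·590.
So P* = -175/-0.275 = 636, and then Q* = 590 - 0.85·636 = 49.1.

P* ≈ 636, Q* ≈ 49.1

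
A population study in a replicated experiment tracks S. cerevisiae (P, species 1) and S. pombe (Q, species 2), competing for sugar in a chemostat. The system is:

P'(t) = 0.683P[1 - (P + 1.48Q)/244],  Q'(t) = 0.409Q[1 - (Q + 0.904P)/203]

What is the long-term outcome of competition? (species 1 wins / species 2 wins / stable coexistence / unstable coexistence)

Compare the nullcline intercepts: K1/α12 = 244/1.48 = 165 < K2 = 203; K2/α21 = 203/0.904 = 225 < K1 = 244.
Since both are reversed, neither can invade when rare; the interior point is a saddle.

unstable coexistence (outcome depends on initial conditions)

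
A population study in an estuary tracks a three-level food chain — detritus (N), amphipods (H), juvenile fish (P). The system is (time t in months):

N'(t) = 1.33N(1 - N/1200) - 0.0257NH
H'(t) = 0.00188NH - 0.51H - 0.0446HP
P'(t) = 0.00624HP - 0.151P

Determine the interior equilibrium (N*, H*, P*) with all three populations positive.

From dP/dt = 0: 0.00624H* = 0.151, so H* = 24.2.
From dN/dt = 0: 1.33(1 - N*/1200) = 0.0257·24.2, giving N* = 1200·(1 - 0.468) = 639.
From dH/dt = 0: 0.00188·639 - 0.51 = 0.0446P*, so P* = 0.691/0.0446 = 15.5.

N* ≈ 639, H* ≈ 24.2, P* ≈ 15.5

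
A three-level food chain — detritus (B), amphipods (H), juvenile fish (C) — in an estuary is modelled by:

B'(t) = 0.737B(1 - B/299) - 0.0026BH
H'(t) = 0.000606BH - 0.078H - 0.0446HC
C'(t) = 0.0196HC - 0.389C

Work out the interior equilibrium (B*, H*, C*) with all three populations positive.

From dC/dt = 0: 0.0196H* = 0.389, so H* = 19.8.
From dB/dt = 0: 0.737(1 - B*/299) = 0.0026·19.8, giving B* = 299·(1 - 0.07) = 278.
From dH/dt = 0: 0.000606·278 - 0.078 = 0.0446C*, so C* = 0.0905/0.0446 = 2.03.

B* ≈ 278, H* ≈ 19.8, C* ≈ 2.03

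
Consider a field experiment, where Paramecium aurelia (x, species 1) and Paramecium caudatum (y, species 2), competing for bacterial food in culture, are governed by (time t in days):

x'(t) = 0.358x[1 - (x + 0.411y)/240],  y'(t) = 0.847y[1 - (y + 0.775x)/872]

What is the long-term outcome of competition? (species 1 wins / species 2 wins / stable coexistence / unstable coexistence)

species 2 excludes species 1

Compare the nullcline intercepts: K1/α12 = 240/0.411 = 584 < K2 = 872; K2/α21 = 872/0.775 = 1130 > K1 = 240.
Since the inequalities point opposite ways, species 2 can invade but species 1 cannot.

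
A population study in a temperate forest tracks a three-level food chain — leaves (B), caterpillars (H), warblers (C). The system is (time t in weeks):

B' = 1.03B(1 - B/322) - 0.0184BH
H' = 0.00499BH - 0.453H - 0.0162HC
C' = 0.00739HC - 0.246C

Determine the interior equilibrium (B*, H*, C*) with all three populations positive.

From dC/dt = 0: 0.00739H* = 0.246, so H* = 33.3.
From dB/dt = 0: 1.03(1 - B*/322) = 0.0184·33.3, giving B* = 322·(1 - 0.595) = 131.
From dH/dt = 0: 0.00499·131 - 0.453 = 0.0162C*, so C* = 0.198/0.0162 = 12.2.

B* ≈ 131, H* ≈ 33.3, C* ≈ 12.2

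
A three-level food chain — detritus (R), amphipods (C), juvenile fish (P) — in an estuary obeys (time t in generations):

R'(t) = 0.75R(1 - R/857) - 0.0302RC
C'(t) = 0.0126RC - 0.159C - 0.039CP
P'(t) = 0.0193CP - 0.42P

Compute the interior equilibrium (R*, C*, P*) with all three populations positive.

R* ≈ 106, C* ≈ 21.8, P* ≈ 30.2

From dP/dt = 0: 0.0193C* = 0.42, so C* = 21.8.
From dR/dt = 0: 0.75(1 - R*/857) = 0.0302·21.8, giving R* = 857·(1 - 0.876) = 106.
From dC/dt = 0: 0.0126·106 - 0.159 = 0.039P*, so P* = 1.18/0.039 = 30.2.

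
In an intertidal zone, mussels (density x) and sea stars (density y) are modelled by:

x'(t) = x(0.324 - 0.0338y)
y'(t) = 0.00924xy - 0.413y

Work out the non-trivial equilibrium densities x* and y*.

Set dy/dt = 0 with y > 0: 0.00924x - 0.413 = 0, so x* = 0.413/0.00924 = 44.7.
Set dx/dt = 0 with x > 0: 0.324 - 0.0338y = 0, so y* = 0.324/0.0338 = 9.59.

x* ≈ 44.7, y* ≈ 9.59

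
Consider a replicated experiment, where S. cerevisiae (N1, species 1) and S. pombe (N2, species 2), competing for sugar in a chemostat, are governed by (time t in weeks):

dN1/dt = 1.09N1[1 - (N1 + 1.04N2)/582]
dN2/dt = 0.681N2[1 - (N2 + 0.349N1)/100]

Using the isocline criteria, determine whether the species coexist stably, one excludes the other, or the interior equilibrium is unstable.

species 1 excludes species 2

Compare the nullcline intercepts: K1/α12 = 582/1.04 = 560 > K2 = 100; K2/α21 = 100/0.349 = 287 < K1 = 582.
Since the inequalities point opposite ways, species 1 can invade but species 2 cannot.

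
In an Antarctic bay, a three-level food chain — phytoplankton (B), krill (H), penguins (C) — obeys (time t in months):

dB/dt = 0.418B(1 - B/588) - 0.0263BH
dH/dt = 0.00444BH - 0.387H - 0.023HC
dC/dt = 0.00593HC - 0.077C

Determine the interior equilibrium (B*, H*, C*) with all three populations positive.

B* ≈ 108, H* ≈ 13, C* ≈ 3.95

From dC/dt = 0: 0.00593H* = 0.077, so H* = 13.
From dB/dt = 0: 0.418(1 - B*/588) = 0.0263·13, giving B* = 588·(1 - 0.817) = 108.
From dH/dt = 0: 0.00444·108 - 0.387 = 0.023C*, so C* = 0.0908/0.023 = 3.95.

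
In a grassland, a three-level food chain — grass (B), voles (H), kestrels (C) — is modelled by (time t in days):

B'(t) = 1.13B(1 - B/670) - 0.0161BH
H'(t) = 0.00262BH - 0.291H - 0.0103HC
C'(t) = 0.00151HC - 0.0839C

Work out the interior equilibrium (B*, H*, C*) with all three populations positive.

B* ≈ 140, H* ≈ 55.6, C* ≈ 7.26

From dC/dt = 0: 0.00151H* = 0.0839, so H* = 55.6.
From dB/dt = 0: 1.13(1 - B*/670) = 0.0161·55.6, giving B* = 670·(1 - 0.792) = 140.
From dH/dt = 0: 0.00262·140 - 0.291 = 0.0103C*, so C* = 0.0747/0.0103 = 7.26.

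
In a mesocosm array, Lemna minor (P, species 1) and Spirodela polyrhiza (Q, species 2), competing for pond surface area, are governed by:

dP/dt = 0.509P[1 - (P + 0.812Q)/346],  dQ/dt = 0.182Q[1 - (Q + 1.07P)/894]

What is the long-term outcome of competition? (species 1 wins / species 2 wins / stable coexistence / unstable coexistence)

Compare the nullcline intercepts: K1/α12 = 346/0.812 = 426 < K2 = 894; K2/α21 = 894/1.07 = 836 > K1 = 346.
Since the inequalities point opposite ways, species 2 can invade but species 1 cannot.

species 2 excludes species 1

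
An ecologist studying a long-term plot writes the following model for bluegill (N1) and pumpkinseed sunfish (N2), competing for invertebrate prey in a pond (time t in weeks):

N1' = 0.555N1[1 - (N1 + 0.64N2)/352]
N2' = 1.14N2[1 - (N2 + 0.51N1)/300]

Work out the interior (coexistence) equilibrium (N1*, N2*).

N1* ≈ 238, N2* ≈ 179

Setting both brackets to zero gives the nullclines N1 + 0.64N2 = 352 and 0.51N1 + N2 = 300.
Substituting N2 = 300 - 0.51N1 into the first: N1(1 - 0.64·0.51) = 352 - 0.64·300.
So N1* = 160/0.674 = 238, and then N2* = 300 - 0.51·238 = 179.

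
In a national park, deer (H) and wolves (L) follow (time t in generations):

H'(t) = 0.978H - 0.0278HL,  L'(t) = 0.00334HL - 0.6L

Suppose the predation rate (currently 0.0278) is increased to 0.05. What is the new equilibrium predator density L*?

At the interior fixed point, setting dH/dt = 0 with H > 0 fixes L* = (prey growth rate)/(HL coefficient) — independent of the other coefficients.
With the change, L* = 0.978/0.05 = 19.6; it falls from 35.2.

L* ≈ 19.6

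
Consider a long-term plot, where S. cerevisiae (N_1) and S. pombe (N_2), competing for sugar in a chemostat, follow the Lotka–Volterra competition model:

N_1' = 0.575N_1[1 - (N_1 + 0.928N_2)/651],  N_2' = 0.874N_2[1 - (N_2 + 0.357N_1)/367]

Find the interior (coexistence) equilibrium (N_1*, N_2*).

N_1* ≈ 464, N_2* ≈ 201

Setting both brackets to zero gives the nullclines N_1 + 0.928N_2 = 651 and 0.357N_1 + N_2 = 367.
Substituting N_2 = 367 - 0.357N_1 into the first: N_1(1 - 0.928·0.357) = 651 - 0.928·367.
So N_1* = 310/0.669 = 464, and then N_2* = 367 - 0.357·464 = 201.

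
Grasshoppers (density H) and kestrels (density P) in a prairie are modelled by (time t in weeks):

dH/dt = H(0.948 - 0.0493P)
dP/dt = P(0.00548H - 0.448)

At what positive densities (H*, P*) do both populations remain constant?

H* ≈ 81.8, P* ≈ 19.2

Set dP/dt = 0 with P > 0: 0.00548H - 0.448 = 0, so H* = 0.448/0.00548 = 81.8.
Set dH/dt = 0 with H > 0: 0.948 - 0.0493P = 0, so P* = 0.948/0.0493 = 19.2.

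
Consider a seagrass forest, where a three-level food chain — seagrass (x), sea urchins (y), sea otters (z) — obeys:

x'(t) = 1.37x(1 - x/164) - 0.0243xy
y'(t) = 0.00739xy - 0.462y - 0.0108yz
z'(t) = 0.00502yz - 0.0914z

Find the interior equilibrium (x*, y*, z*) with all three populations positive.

From dz/dt = 0: 0.00502y* = 0.0914, so y* = 18.2.
From dx/dt = 0: 1.37(1 - x*/164) = 0.0243·18.2, giving x* = 164·(1 - 0.323) = 111.
From dy/dt = 0: 0.00739·111 - 0.462 = 0.0108z*, so z* = 0.359/0.0108 = 33.2.

x* ≈ 111, y* ≈ 18.2, z* ≈ 33.2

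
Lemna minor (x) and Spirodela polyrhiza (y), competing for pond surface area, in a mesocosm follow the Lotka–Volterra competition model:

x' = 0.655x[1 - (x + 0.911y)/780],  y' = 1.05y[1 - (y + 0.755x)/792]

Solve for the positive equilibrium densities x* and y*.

x* ≈ 187, y* ≈ 651

Setting both brackets to zero gives the nullclines x + 0.911y = 780 and 0.755x + y = 792.
Substituting y = 792 - 0.755x into the first: x(1 - 0.911·0.755) = 780 - 0.911·792.
So x* = 58.5/0.312 = 187, and then y* = 792 - 0.755·187 = 651.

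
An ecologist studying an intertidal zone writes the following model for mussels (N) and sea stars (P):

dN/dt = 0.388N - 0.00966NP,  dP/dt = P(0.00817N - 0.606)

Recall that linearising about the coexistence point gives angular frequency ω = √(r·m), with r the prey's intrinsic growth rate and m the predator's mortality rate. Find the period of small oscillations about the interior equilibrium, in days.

Here r = 0.388 and m = 0.606, so r·m = 0.235.
ω = √0.235 = 0.485 per day, hence T = 2π/ω ≈ 13 days.

T ≈ 13 days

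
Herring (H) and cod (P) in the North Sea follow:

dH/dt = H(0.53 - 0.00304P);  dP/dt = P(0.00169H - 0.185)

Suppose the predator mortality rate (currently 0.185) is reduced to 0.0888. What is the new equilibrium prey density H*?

At the interior fixed point, setting dP/dt = 0 with P > 0 fixes H* = (predator death rate)/(HP coefficient) — independent of the other coefficients.
With the change, H* = 0.0888/0.00169 = 52.5; it falls from 109.

H* ≈ 52.5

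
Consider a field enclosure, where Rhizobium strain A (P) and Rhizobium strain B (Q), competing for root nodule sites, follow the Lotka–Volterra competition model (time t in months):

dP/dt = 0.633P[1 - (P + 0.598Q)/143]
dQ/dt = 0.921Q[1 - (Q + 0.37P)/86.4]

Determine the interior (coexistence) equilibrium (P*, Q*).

P* ≈ 117, Q* ≈ 43

Setting both brackets to zero gives the nullclines P + 0.598Q = 143 and 0.37P + Q = 86.4.
Substituting Q = 86.4 - 0.37P into the first: P(1 - 0.598·0.37) = 143 - 0.598·86.4.
So P* = 91.3/0.779 = 117, and then Q* = 86.4 - 0.37·117 = 43.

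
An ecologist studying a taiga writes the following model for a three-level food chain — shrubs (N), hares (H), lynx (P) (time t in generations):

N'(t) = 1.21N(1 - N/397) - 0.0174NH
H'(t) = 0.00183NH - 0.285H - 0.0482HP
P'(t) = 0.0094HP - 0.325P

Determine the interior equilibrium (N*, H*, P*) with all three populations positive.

From dP/dt = 0: 0.0094H* = 0.325, so H* = 34.6.
From dN/dt = 0: 1.21(1 - N*/397) = 0.0174·34.6, giving N* = 397·(1 - 0.497) = 200.
From dH/dt = 0: 0.00183·200 - 0.285 = 0.0482P*, so P* = 0.0803/0.0482 = 1.67.

N* ≈ 200, H* ≈ 34.6, P* ≈ 1.67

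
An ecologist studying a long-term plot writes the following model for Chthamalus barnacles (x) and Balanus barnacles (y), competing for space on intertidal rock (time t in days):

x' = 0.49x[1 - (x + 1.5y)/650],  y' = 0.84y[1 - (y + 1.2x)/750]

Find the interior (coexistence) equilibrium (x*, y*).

x* ≈ 594, y* ≈ 37.5

Setting both brackets to zero gives the nullclines x + 1.5y = 650 and 1.2x + y = 750.
Substituting y = 750 - 1.2x into the first: x(1 - 1.5·1.2) = 650 - 1.5·750.
So x* = -475/-0.8 = 594, and then y* = 750 - 1.2·594 = 37.5.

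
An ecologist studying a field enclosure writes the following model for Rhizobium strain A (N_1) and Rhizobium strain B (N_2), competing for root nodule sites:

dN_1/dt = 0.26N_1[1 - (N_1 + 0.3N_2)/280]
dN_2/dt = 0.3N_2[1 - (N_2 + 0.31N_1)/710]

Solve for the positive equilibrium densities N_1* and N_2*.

N_1* ≈ 73.9, N_2* ≈ 687

Setting both brackets to zero gives the nullclines N_1 + 0.3N_2 = 280 and 0.31N_1 + N_2 = 710.
Substituting N_2 = 710 - 0.31N_1 into the first: N_1(1 - 0.3·0.31) = 280 - 0.3·710.
So N_1* = 67/0.907 = 73.9, and then N_2* = 710 - 0.31·73.9 = 687.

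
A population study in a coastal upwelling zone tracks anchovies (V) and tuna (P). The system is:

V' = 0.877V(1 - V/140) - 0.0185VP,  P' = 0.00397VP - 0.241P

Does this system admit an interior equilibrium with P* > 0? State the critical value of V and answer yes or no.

The predator equation gives dP/dt > 0 only when V > 0.241/0.00397 = 60.7.
Without the predator, V → K = 140. Since 140 > 60.7, the predator can invade and persist.

Threshold V = 60.7; K > 60.7, so yes, the predator persists.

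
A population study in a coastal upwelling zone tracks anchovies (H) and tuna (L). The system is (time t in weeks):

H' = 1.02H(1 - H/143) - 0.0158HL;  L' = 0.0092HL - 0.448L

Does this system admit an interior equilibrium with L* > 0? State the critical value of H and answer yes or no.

Threshold H = 48.7; K > 48.7, so yes, the predator persists.

The predator equation gives dL/dt > 0 only when H > 0.448/0.0092 = 48.7.
Without the predator, H → K = 143. Since 143 > 48.7, the predator can invade and persist.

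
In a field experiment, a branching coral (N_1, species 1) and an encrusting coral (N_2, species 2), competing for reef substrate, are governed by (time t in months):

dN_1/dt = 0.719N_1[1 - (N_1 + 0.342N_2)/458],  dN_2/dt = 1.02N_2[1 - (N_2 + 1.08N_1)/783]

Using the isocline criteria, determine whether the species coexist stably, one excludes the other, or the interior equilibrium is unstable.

stable coexistence

Compare the nullcline intercepts: K1/α12 = 458/0.342 = 1340 > K2 = 783; K2/α21 = 783/1.08 = 725 > K1 = 458.
Since both inequalities hold, each species can invade when rare, so the interior equilibrium is stable.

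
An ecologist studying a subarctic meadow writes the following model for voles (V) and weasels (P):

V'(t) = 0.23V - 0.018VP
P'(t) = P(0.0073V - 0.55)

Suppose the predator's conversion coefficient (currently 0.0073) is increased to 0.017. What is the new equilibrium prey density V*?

At the interior fixed point, setting dP/dt = 0 with P > 0 fixes V* = (predator death rate)/(VP coefficient) — independent of the other coefficients.
With the change, V* = 0.55/0.017 = 32.4; it falls from 75.3.

V* ≈ 32.4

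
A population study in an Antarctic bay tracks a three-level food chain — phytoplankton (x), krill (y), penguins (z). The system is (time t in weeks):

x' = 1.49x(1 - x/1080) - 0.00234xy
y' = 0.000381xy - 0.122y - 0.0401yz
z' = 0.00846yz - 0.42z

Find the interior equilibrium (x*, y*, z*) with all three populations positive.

x* ≈ 996, y* ≈ 49.6, z* ≈ 6.42

From dz/dt = 0: 0.00846y* = 0.42, so y* = 49.6.
From dx/dt = 0: 1.49(1 - x*/1080) = 0.00234·49.6, giving x* = 1080·(1 - 0.078) = 996.
From dy/dt = 0: 0.000381·996 - 0.122 = 0.0401z*, so z* = 0.257/0.0401 = 6.42.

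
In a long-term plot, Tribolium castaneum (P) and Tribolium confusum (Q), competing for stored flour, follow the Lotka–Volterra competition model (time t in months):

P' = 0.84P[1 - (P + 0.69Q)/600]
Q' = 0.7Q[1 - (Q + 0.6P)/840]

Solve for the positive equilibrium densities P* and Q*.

P* ≈ 34.8, Q* ≈ 819

Setting both brackets to zero gives the nullclines P + 0.69Q = 600 and 0.6P + Q = 840.
Substituting Q = 840 - 0.6P into the first: P(1 - 0.69·0.6) = 600 - 0.69·840.
So P* = 20.4/0.586 = 34.8, and then Q* = 840 - 0.6·34.8 = 819.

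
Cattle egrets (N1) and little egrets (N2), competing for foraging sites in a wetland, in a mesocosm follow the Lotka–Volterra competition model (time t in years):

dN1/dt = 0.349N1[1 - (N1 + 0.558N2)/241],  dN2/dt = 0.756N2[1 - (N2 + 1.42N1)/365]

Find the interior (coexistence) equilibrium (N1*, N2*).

N1* ≈ 180, N2* ≈ 110

Setting both brackets to zero gives the nullclines N1 + 0.558N2 = 241 and 1.42N1 + N2 = 365.
Substituting N2 = 365 - 1.42N1 into the first: N1(1 - 0.558·1.42) = 241 - 0.558·365.
So N1* = 37.3/0.208 = 180, and then N2* = 365 - 1.42·180 = 110.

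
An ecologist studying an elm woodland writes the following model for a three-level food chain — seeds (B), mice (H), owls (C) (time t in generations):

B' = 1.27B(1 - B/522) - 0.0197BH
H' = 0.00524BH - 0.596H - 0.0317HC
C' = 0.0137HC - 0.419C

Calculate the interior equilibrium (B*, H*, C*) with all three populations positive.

From dC/dt = 0: 0.0137H* = 0.419, so H* = 30.6.
From dB/dt = 0: 1.27(1 - B*/522) = 0.0197·30.6, giving B* = 522·(1 - 0.474) = 274.
From dH/dt = 0: 0.00524·274 - 0.596 = 0.0317C*, so C* = 0.842/0.0317 = 26.5.

B* ≈ 274, H* ≈ 30.6, C* ≈ 26.5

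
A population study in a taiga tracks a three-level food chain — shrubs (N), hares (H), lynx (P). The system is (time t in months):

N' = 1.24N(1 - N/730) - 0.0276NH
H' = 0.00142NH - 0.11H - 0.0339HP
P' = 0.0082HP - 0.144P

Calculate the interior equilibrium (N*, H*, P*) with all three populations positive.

N* ≈ 445, H* ≈ 17.6, P* ≈ 15.4

From dP/dt = 0: 0.0082H* = 0.144, so H* = 17.6.
From dN/dt = 0: 1.24(1 - N*/730) = 0.0276·17.6, giving N* = 730·(1 - 0.391) = 445.
From dH/dt = 0: 0.00142·445 - 0.11 = 0.0339P*, so P* = 0.521/0.0339 = 15.4.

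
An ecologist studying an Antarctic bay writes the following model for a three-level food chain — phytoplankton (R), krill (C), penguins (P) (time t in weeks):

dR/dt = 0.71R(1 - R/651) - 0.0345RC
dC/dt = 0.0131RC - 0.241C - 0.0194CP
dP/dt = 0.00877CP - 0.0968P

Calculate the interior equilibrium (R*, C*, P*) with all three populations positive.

From dP/dt = 0: 0.00877C* = 0.0968, so C* = 11.
From dR/dt = 0: 0.71(1 - R*/651) = 0.0345·11, giving R* = 651·(1 - 0.536) = 302.
From dC/dt = 0: 0.0131·302 - 0.241 = 0.0194P*, so P* = 3.71/0.0194 = 191.

R* ≈ 302, C* ≈ 11, P* ≈ 191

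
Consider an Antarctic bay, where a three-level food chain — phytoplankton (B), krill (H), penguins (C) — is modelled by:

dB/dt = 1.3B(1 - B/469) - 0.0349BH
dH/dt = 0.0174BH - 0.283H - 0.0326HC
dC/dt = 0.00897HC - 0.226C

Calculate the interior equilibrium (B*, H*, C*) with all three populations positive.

From dC/dt = 0: 0.00897H* = 0.226, so H* = 25.2.
From dB/dt = 0: 1.3(1 - B*/469) = 0.0349·25.2, giving B* = 469·(1 - 0.676) = 152.
From dH/dt = 0: 0.0174·152 - 0.283 = 0.0326C*, so C* = 2.36/0.0326 = 72.3.

B* ≈ 152, H* ≈ 25.2, C* ≈ 72.3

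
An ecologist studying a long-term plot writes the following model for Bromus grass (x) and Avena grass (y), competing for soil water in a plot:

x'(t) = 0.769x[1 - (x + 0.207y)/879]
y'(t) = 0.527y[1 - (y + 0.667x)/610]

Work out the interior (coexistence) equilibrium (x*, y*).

x* ≈ 873, y* ≈ 27.5

Setting both brackets to zero gives the nullclines x + 0.207y = 879 and 0.667x + y = 610.
Substituting y = 610 - 0.667x into the first: x(1 - 0.207·0.667) = 879 - 0.207·610.
So x* = 753/0.862 = 873, and then y* = 610 - 0.667·873 = 27.5.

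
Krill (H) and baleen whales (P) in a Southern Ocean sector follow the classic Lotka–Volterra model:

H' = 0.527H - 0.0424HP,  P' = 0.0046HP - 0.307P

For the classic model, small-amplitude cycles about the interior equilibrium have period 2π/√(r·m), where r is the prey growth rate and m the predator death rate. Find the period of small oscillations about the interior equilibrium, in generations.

T ≈ 15.6 generations

Here r = 0.527 and m = 0.307, so r·m = 0.162.
ω = √0.162 = 0.402 per generation, hence T = 2π/ω ≈ 15.6 generations.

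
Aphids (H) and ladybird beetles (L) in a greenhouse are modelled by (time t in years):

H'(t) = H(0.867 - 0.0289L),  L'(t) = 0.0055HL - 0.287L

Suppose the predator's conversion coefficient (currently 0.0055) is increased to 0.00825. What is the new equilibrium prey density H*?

At the interior fixed point, setting dL/dt = 0 with L > 0 fixes H* = (predator death rate)/(HL coefficient) — independent of the other coefficients.
With the change, H* = 0.287/0.00825 = 34.8; it falls from 52.2.

H* ≈ 34.8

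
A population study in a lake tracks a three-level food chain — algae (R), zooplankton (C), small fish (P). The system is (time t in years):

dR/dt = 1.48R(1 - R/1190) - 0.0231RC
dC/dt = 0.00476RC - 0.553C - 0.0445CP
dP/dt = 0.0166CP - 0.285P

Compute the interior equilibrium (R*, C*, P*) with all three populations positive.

From dP/dt = 0: 0.0166C* = 0.285, so C* = 17.2.
From dR/dt = 0: 1.48(1 - R*/1190) = 0.0231·17.2, giving R* = 1190·(1 - 0.268) = 871.
From dC/dt = 0: 0.00476·871 - 0.553 = 0.0445P*, so P* = 3.59/0.0445 = 80.8.

R* ≈ 871, C* ≈ 17.2, P* ≈ 80.8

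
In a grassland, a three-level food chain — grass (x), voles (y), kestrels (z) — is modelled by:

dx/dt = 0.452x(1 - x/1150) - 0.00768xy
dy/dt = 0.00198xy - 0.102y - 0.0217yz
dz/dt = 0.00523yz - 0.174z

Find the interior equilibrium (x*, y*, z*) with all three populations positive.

From dz/dt = 0: 0.00523y* = 0.174, so y* = 33.3.
From dx/dt = 0: 0.452(1 - x*/1150) = 0.00768·33.3, giving x* = 1150·(1 - 0.565) = 500.
From dy/dt = 0: 0.00198·500 - 0.102 = 0.0217z*, so z* = 0.888/0.0217 = 40.9.

x* ≈ 500, y* ≈ 33.3, z* ≈ 40.9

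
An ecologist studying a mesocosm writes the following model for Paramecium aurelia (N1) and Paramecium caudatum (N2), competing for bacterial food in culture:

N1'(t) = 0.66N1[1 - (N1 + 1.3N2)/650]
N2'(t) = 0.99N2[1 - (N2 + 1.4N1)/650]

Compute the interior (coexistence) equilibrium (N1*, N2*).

Setting both brackets to zero gives the nullclines N1 + 1.3N2 = 650 and 1.4N1 + N2 = 650.
Substituting N2 = 650 - 1.4N1 into the first: N1(1 - 1.3·1.4) = 650 - 1.3·650.
So N1* = -195/-0.82 = 238, and then N2* = 650 - 1.4·238 = 317.

N1* ≈ 238, N2* ≈ 317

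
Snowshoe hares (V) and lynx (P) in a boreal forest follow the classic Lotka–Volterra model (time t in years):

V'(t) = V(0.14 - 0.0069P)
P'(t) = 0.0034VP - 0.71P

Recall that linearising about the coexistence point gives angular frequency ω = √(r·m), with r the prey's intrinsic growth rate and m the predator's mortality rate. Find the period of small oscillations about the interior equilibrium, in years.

T ≈ 19.9 years

Here r = 0.14 and m = 0.71, so r·m = 0.0994.
ω = √0.0994 = 0.315 per year, hence T = 2π/ω ≈ 19.9 years.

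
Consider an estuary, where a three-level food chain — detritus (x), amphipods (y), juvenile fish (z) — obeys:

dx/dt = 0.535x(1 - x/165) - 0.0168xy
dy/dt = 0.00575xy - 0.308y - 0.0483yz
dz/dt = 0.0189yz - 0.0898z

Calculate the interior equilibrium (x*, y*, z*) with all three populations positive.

From dz/dt = 0: 0.0189y* = 0.0898, so y* = 4.75.
From dx/dt = 0: 0.535(1 - x*/165) = 0.0168·4.75, giving x* = 165·(1 - 0.149) = 140.
From dy/dt = 0: 0.00575·140 - 0.308 = 0.0483z*, so z* = 0.499/0.0483 = 10.3.

x* ≈ 140, y* ≈ 4.75, z* ≈ 10.3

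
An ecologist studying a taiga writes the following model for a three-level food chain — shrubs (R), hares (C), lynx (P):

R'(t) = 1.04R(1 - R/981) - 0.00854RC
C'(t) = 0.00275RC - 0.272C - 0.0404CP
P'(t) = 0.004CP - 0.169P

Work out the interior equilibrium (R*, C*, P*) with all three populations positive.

R* ≈ 641, C* ≈ 42.2, P* ≈ 36.9

From dP/dt = 0: 0.004C* = 0.169, so C* = 42.2.
From dR/dt = 0: 1.04(1 - R*/981) = 0.00854·42.2, giving R* = 981·(1 - 0.347) = 641.
From dC/dt = 0: 0.00275·641 - 0.272 = 0.0404P*, so P* = 1.49/0.0404 = 36.9.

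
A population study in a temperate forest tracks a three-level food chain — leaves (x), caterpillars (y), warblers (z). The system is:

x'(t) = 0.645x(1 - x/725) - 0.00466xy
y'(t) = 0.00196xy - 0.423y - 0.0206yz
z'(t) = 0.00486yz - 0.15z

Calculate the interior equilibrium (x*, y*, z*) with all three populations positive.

x* ≈ 563, y* ≈ 30.9, z* ≈ 33.1

From dz/dt = 0: 0.00486y* = 0.15, so y* = 30.9.
From dx/dt = 0: 0.645(1 - x*/725) = 0.00466·30.9, giving x* = 725·(1 - 0.223) = 563.
From dy/dt = 0: 0.00196·563 - 0.423 = 0.0206z*, so z* = 0.681/0.0206 = 33.1.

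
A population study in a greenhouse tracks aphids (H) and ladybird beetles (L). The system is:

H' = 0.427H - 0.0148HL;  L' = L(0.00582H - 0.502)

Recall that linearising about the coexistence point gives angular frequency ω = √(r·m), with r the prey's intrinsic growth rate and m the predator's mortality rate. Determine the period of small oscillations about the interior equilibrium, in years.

T ≈ 13.6 years

Here r = 0.427 and m = 0.502, so r·m = 0.214.
ω = √0.214 = 0.463 per year, hence T = 2π/ω ≈ 13.6 years.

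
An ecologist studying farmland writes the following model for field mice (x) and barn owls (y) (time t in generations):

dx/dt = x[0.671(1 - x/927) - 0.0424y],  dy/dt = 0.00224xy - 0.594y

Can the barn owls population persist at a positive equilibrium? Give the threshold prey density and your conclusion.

The predator equation gives dy/dt > 0 only when x > 0.594/0.00224 = 265.
Without the predator, x → K = 927. Since 927 > 265, the predator can invade and persist.

Threshold x = 265; K > 265, so yes, the predator persists.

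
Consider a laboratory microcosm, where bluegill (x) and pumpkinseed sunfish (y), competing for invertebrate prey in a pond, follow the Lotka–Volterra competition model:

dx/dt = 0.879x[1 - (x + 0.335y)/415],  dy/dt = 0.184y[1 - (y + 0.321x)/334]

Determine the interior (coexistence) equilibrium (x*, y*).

Setting both brackets to zero gives the nullclines x + 0.335y = 415 and 0.321x + y = 334.
Substituting y = 334 - 0.321x into the first: x(1 - 0.335·0.321) = 415 - 0.335·334.
So x* = 303/0.892 = 340, and then y* = 334 - 0.321·340 = 225.

x* ≈ 340, y* ≈ 225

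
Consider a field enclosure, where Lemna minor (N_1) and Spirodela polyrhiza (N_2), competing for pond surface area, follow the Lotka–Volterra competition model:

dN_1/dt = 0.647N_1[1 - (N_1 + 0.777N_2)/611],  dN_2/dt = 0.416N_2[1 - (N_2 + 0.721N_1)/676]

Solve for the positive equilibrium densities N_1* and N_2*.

N_1* ≈ 195, N_2* ≈ 535

Setting both brackets to zero gives the nullclines N_1 + 0.777N_2 = 611 and 0.721N_1 + N_2 = 676.
Substituting N_2 = 676 - 0.721N_1 into the first: N_1(1 - 0.777·0.721) = 611 - 0.777·676.
So N_1* = 85.7/0.44 = 195, and then N_2* = 676 - 0.721·195 = 535.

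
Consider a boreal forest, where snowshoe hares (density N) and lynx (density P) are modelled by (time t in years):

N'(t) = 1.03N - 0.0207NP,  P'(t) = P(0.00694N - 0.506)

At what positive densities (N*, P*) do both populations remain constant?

N* ≈ 72.9, P* ≈ 49.8

Set dP/dt = 0 with P > 0: 0.00694N - 0.506 = 0, so N* = 0.506/0.00694 = 72.9.
Set dN/dt = 0 with N > 0: 1.03 - 0.0207P = 0, so P* = 1.03/0.0207 = 49.8.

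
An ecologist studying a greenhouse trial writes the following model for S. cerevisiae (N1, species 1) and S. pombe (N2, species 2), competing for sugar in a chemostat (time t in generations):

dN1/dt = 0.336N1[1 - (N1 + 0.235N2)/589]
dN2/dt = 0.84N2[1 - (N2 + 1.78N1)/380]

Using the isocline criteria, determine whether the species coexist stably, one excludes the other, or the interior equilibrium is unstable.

species 1 excludes species 2

Compare the nullcline intercepts: K1/α12 = 589/0.235 = 2510 > K2 = 380; K2/α21 = 380/1.78 = 213 < K1 = 589.
Since the inequalities point opposite ways, species 1 can invade but species 2 cannot.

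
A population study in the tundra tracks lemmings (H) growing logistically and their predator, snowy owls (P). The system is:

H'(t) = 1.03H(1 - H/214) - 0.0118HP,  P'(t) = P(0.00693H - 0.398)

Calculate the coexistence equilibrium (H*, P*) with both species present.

H* ≈ 57.4, P* ≈ 63.9

From dP/dt = 0 with P > 0: 0.00693H* = 0.398, so H* = 57.4.
Substitute into dH/dt = 0: 1.03(1 - 57.4/214) = 0.0118P*.
The bracket is 0.732, giving P* = 0.754/0.0118 = 63.9.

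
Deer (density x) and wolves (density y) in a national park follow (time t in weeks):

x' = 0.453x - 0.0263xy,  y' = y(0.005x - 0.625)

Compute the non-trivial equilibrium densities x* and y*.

Set dy/dt = 0 with y > 0: 0.005x - 0.625 = 0, so x* = 0.625/0.005 = 125.
Set dx/dt = 0 with x > 0: 0.453 - 0.0263y = 0, so y* = 0.453/0.0263 = 17.2.

x* ≈ 125, y* ≈ 17.2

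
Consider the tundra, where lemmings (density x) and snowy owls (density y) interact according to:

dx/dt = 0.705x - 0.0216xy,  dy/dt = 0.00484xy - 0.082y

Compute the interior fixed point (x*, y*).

x* ≈ 16.9, y* ≈ 32.6

Set dy/dt = 0 with y > 0: 0.00484x - 0.082 = 0, so x* = 0.082/0.00484 = 16.9.
Set dx/dt = 0 with x > 0: 0.705 - 0.0216y = 0, so y* = 0.705/0.0216 = 32.6.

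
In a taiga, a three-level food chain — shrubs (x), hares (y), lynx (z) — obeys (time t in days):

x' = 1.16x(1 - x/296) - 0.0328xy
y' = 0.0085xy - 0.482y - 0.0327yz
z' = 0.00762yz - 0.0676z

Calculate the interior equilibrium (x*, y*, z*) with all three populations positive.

From dz/dt = 0: 0.00762y* = 0.0676, so y* = 8.87.
From dx/dt = 0: 1.16(1 - x*/296) = 0.0328·8.87, giving x* = 296·(1 - 0.251) = 222.
From dy/dt = 0: 0.0085·222 - 0.482 = 0.0327z*, so z* = 1.4/0.0327 = 42.9.

x* ≈ 222, y* ≈ 8.87, z* ≈ 42.9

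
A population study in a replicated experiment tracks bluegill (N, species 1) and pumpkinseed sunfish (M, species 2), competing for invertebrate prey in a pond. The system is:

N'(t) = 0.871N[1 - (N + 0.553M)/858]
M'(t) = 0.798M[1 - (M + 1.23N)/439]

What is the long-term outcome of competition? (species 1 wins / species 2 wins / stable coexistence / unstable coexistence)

Compare the nullcline intercepts: K1/α12 = 858/0.553 = 1550 > K2 = 439; K2/α21 = 439/1.23 = 357 < K1 = 858.
Since the inequalities point opposite ways, species 1 can invade but species 2 cannot.

species 1 excludes species 2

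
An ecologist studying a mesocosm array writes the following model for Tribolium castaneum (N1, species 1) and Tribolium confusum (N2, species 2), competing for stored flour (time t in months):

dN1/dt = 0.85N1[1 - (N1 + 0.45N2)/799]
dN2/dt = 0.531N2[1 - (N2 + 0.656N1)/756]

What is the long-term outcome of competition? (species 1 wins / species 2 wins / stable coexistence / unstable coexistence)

stable coexistence

Compare the nullcline intercepts: K1/α12 = 799/0.45 = 1780 > K2 = 756; K2/α21 = 756/0.656 = 1150 > K1 = 799.
Since both inequalities hold, each species can invade when rare, so the interior equilibrium is stable.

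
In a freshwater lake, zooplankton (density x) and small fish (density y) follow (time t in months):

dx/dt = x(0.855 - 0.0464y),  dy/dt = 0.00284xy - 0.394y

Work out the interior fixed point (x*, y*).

Set dy/dt = 0 with y > 0: 0.00284x - 0.394 = 0, so x* = 0.394/0.00284 = 139.
Set dx/dt = 0 with x > 0: 0.855 - 0.0464y = 0, so y* = 0.855/0.0464 = 18.4.

x* ≈ 139, y* ≈ 18.4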